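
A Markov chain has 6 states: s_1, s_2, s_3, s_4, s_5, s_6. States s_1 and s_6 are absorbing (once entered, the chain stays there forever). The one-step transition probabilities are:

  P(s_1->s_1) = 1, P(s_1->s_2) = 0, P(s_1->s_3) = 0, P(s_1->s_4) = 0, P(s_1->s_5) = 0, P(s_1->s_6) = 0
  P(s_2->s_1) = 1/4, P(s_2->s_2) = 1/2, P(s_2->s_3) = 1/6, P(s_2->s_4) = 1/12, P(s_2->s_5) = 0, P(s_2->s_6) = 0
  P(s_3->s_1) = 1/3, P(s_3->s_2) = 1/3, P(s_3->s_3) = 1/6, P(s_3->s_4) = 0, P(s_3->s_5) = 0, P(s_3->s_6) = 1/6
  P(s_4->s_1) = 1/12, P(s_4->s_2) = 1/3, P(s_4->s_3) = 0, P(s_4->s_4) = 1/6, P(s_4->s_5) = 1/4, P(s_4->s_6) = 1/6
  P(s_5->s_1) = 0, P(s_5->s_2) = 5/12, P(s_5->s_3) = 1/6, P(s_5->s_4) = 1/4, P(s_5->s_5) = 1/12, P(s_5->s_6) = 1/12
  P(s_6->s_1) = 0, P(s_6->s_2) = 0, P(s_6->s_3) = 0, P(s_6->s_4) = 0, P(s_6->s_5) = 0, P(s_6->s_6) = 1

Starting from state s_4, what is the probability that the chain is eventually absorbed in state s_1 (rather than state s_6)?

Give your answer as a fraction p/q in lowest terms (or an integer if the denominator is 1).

Let a_i = P(absorbed in s_1 | start in state i).
Boundary conditions: a_s_1 = 1, a_s_6 = 0.
For each transient state i, a_i = sum_j P(i->j) * a_j:
  a_s_2 = 1/4*a_s_1 + 1/2*a_s_2 + 1/6*a_s_3 + 1/12*a_s_4 + 0*a_s_5 + 0*a_s_6
  a_s_3 = 1/3*a_s_1 + 1/3*a_s_2 + 1/6*a_s_3 + 0*a_s_4 + 0*a_s_5 + 1/6*a_s_6
  a_s_4 = 1/12*a_s_1 + 1/3*a_s_2 + 0*a_s_3 + 1/6*a_s_4 + 1/4*a_s_5 + 1/6*a_s_6
  a_s_5 = 0*a_s_1 + 5/12*a_s_2 + 1/6*a_s_3 + 1/4*a_s_4 + 1/12*a_s_5 + 1/12*a_s_6

Substituting a_s_1 = 1 and a_s_6 = 0, rearrange to (I - Q) a = r where r[i] = P(i -> s_1):
  [1/2, -1/6, -1/12, 0] . (a_s_2, a_s_3, a_s_4, a_s_5) = 1/4
  [-1/3, 5/6, 0, 0] . (a_s_2, a_s_3, a_s_4, a_s_5) = 1/3
  [-1/3, 0, 5/6, -1/4] . (a_s_2, a_s_3, a_s_4, a_s_5) = 1/12
  [-5/12, -1/6, -1/4, 11/12] . (a_s_2, a_s_3, a_s_4, a_s_5) = 0

Solving yields:
  a_s_2 = 662/773
  a_s_3 = 574/773
  a_s_4 = 505/773
  a_s_5 = 543/773

Starting state is s_4, so the absorption probability is a_s_4 = 505/773.

Answer: 505/773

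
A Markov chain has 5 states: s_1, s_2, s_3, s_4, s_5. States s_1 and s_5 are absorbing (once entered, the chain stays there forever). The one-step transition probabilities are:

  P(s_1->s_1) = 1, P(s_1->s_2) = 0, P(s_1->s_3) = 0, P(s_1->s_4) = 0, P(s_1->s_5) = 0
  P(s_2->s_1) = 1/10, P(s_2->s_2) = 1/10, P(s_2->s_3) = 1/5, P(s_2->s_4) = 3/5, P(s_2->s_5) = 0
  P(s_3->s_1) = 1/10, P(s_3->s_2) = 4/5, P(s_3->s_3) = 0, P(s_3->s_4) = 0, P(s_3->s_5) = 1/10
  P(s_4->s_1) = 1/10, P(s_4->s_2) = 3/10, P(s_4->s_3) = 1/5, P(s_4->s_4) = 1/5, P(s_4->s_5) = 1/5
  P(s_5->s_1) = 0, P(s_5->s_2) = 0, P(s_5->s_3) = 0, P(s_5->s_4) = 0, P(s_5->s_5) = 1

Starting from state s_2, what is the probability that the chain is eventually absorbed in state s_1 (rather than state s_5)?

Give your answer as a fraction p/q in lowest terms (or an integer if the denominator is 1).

Answer: 42/79

Derivation:
Let a_i = P(absorbed in s_1 | start in state i).
Boundary conditions: a_s_1 = 1, a_s_5 = 0.
For each transient state i, a_i = sum_j P(i->j) * a_j:
  a_s_2 = 1/10*a_s_1 + 1/10*a_s_2 + 1/5*a_s_3 + 3/5*a_s_4 + 0*a_s_5
  a_s_3 = 1/10*a_s_1 + 4/5*a_s_2 + 0*a_s_3 + 0*a_s_4 + 1/10*a_s_5
  a_s_4 = 1/10*a_s_1 + 3/10*a_s_2 + 1/5*a_s_3 + 1/5*a_s_4 + 1/5*a_s_5

Substituting a_s_1 = 1 and a_s_5 = 0, rearrange to (I - Q) a = r where r[i] = P(i -> s_1):
  [9/10, -1/5, -3/5] . (a_s_2, a_s_3, a_s_4) = 1/10
  [-4/5, 1, 0] . (a_s_2, a_s_3, a_s_4) = 1/10
  [-3/10, -1/5, 4/5] . (a_s_2, a_s_3, a_s_4) = 1/10

Solving yields:
  a_s_2 = 42/79
  a_s_3 = 83/158
  a_s_4 = 36/79

Starting state is s_2, so the absorption probability is a_s_2 = 42/79.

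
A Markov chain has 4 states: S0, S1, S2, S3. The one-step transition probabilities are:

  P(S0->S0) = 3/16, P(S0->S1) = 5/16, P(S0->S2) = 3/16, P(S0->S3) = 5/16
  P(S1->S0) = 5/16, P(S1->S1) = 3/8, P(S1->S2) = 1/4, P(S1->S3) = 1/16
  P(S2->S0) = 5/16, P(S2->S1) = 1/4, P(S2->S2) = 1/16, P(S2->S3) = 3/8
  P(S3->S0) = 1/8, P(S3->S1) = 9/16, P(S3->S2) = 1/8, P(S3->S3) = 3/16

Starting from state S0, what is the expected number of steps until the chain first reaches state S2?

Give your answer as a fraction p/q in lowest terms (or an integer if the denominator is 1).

Answer: 416/83

Derivation:
Let h_i = expected steps to first reach S2 from state i.
Boundary: h_S2 = 0.
First-step equations for the other states:
  h_S0 = 1 + 3/16*h_S0 + 5/16*h_S1 + 3/16*h_S2 + 5/16*h_S3
  h_S1 = 1 + 5/16*h_S0 + 3/8*h_S1 + 1/4*h_S2 + 1/16*h_S3
  h_S3 = 1 + 1/8*h_S0 + 9/16*h_S1 + 1/8*h_S2 + 3/16*h_S3

Substituting h_S2 = 0 and rearranging gives the linear system (I - Q) h = 1:
  [13/16, -5/16, -5/16] . (h_S0, h_S1, h_S3) = 1
  [-5/16, 5/8, -1/16] . (h_S0, h_S1, h_S3) = 1
  [-1/8, -9/16, 13/16] . (h_S0, h_S1, h_S3) = 1

Solving yields:
  h_S0 = 416/83
  h_S1 = 384/83
  h_S3 = 432/83

Starting state is S0, so the expected hitting time is h_S0 = 416/83.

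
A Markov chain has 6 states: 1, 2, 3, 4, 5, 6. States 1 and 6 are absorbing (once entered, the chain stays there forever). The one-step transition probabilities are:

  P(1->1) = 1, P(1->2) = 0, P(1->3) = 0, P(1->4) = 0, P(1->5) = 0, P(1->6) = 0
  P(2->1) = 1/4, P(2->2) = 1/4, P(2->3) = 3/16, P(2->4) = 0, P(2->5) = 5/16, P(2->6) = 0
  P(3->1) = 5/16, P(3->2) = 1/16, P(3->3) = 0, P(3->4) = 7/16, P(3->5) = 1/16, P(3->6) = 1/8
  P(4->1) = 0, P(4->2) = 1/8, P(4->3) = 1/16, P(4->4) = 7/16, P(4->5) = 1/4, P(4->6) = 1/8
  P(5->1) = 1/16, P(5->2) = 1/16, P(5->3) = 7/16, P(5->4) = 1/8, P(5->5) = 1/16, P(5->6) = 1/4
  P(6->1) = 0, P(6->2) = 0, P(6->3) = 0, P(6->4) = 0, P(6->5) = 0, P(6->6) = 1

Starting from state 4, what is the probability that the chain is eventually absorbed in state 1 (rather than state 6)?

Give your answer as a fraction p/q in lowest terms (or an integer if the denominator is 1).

Answer: 475/1217

Derivation:
Let a_i = P(absorbed in 1 | start in state i).
Boundary conditions: a_1 = 1, a_6 = 0.
For each transient state i, a_i = sum_j P(i->j) * a_j:
  a_2 = 1/4*a_1 + 1/4*a_2 + 3/16*a_3 + 0*a_4 + 5/16*a_5 + 0*a_6
  a_3 = 5/16*a_1 + 1/16*a_2 + 0*a_3 + 7/16*a_4 + 1/16*a_5 + 1/8*a_6
  a_4 = 0*a_1 + 1/8*a_2 + 1/16*a_3 + 7/16*a_4 + 1/4*a_5 + 1/8*a_6
  a_5 = 1/16*a_1 + 1/16*a_2 + 7/16*a_3 + 1/8*a_4 + 1/16*a_5 + 1/4*a_6

Substituting a_1 = 1 and a_6 = 0, rearrange to (I - Q) a = r where r[i] = P(i -> 1):
  [3/4, -3/16, 0, -5/16] . (a_2, a_3, a_4, a_5) = 1/4
  [-1/16, 1, -7/16, -1/16] . (a_2, a_3, a_4, a_5) = 5/16
  [-1/8, -1/16, 9/16, -1/4] . (a_2, a_3, a_4, a_5) = 0
  [-1/16, -7/16, -1/8, 15/16] . (a_2, a_3, a_4, a_5) = 1/16

Solving yields:
  a_2 = 785/1217
  a_3 = 669/1217
  a_4 = 475/1217
  a_5 = 509/1217

Starting state is 4, so the absorption probability is a_4 = 475/1217.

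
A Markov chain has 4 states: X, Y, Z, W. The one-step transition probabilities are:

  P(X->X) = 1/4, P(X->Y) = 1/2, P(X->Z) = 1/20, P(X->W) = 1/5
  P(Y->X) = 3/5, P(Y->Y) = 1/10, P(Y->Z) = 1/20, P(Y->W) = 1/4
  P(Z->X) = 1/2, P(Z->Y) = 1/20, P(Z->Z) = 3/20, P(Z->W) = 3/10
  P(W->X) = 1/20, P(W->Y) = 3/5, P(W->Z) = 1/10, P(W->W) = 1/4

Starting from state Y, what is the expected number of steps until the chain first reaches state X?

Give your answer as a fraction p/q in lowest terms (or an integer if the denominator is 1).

Let h_i = expected steps to first reach X from state i.
Boundary: h_X = 0.
First-step equations for the other states:
  h_Y = 1 + 3/5*h_X + 1/10*h_Y + 1/20*h_Z + 1/4*h_W
  h_Z = 1 + 1/2*h_X + 1/20*h_Y + 3/20*h_Z + 3/10*h_W
  h_W = 1 + 1/20*h_X + 3/5*h_Y + 1/10*h_Z + 1/4*h_W

Substituting h_X = 0 and rearranging gives the linear system (I - Q) h = 1:
  [9/10, -1/20, -1/4] . (h_Y, h_Z, h_W) = 1
  [-1/20, 17/20, -3/10] . (h_Y, h_Z, h_W) = 1
  [-3/5, -1/10, 3/4] . (h_Y, h_Z, h_W) = 1

Solving yields:
  h_Y = 7180/3257
  h_Z = 8200/3257
  h_W = 11180/3257

Starting state is Y, so the expected hitting time is h_Y = 7180/3257.

Answer: 7180/3257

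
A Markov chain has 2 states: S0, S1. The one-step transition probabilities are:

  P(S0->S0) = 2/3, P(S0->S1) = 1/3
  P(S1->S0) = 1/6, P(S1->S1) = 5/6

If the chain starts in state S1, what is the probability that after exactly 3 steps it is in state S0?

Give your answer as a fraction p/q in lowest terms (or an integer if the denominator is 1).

Answer: 7/24

Derivation:
Computing P^3 by repeated multiplication:
P^1 =
  S0: [2/3, 1/3]
  S1: [1/6, 5/6]
P^2 =
  S0: [1/2, 1/2]
  S1: [1/4, 3/4]
P^3 =
  S0: [5/12, 7/12]
  S1: [7/24, 17/24]

(P^3)[S1 -> S0] = 7/24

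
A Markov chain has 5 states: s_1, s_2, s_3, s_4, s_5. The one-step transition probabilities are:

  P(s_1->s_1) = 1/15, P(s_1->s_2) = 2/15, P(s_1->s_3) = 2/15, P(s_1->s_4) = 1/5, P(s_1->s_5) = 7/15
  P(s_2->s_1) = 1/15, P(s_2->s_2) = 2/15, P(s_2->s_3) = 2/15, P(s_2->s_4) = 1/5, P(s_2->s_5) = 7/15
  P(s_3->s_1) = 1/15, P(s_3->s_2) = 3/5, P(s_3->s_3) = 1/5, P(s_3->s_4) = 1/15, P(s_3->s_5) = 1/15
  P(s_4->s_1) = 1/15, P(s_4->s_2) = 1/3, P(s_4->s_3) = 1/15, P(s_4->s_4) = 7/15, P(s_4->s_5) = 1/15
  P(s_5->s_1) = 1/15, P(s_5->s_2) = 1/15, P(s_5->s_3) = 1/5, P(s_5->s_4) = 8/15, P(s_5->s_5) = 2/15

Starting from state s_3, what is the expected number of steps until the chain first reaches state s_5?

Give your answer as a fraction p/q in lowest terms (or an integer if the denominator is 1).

Let h_i = expected steps to first reach s_5 from state i.
Boundary: h_s_5 = 0.
First-step equations for the other states:
  h_s_1 = 1 + 1/15*h_s_1 + 2/15*h_s_2 + 2/15*h_s_3 + 1/5*h_s_4 + 7/15*h_s_5
  h_s_2 = 1 + 1/15*h_s_1 + 2/15*h_s_2 + 2/15*h_s_3 + 1/5*h_s_4 + 7/15*h_s_5
  h_s_3 = 1 + 1/15*h_s_1 + 3/5*h_s_2 + 1/5*h_s_3 + 1/15*h_s_4 + 1/15*h_s_5
  h_s_4 = 1 + 1/15*h_s_1 + 1/3*h_s_2 + 1/15*h_s_3 + 7/15*h_s_4 + 1/15*h_s_5

Substituting h_s_5 = 0 and rearranging gives the linear system (I - Q) h = 1:
  [14/15, -2/15, -2/15, -1/5] . (h_s_1, h_s_2, h_s_3, h_s_4) = 1
  [-1/15, 13/15, -2/15, -1/5] . (h_s_1, h_s_2, h_s_3, h_s_4) = 1
  [-1/15, -3/5, 4/5, -1/15] . (h_s_1, h_s_2, h_s_3, h_s_4) = 1
  [-1/15, -1/3, -1/15, 8/15] . (h_s_1, h_s_2, h_s_3, h_s_4) = 1

Solving yields:
  h_s_1 = 60/19
  h_s_2 = 60/19
  h_s_3 = 1545/361
  h_s_4 = 1725/361

Starting state is s_3, so the expected hitting time is h_s_3 = 1545/361.

Answer: 1545/361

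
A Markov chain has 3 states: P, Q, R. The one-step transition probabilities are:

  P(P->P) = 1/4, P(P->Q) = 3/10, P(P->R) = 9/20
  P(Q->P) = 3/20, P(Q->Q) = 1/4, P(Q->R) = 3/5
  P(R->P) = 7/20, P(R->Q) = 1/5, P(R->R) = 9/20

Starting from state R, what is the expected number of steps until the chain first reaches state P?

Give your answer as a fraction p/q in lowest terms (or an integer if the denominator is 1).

Answer: 380/117

Derivation:
Let h_i = expected steps to first reach P from state i.
Boundary: h_P = 0.
First-step equations for the other states:
  h_Q = 1 + 3/20*h_P + 1/4*h_Q + 3/5*h_R
  h_R = 1 + 7/20*h_P + 1/5*h_Q + 9/20*h_R

Substituting h_P = 0 and rearranging gives the linear system (I - Q) h = 1:
  [3/4, -3/5] . (h_Q, h_R) = 1
  [-1/5, 11/20] . (h_Q, h_R) = 1

Solving yields:
  h_Q = 460/117
  h_R = 380/117

Starting state is R, so the expected hitting time is h_R = 380/117.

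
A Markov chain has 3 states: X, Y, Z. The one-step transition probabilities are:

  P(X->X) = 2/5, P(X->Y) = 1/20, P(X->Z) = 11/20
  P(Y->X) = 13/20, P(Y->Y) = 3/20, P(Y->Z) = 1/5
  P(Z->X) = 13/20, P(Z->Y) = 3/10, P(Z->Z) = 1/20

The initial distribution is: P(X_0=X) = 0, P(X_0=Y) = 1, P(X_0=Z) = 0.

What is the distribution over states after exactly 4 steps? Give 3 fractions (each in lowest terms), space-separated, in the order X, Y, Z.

Propagating the distribution step by step (d_{t+1} = d_t * P):
d_0 = (X=0, Y=1, Z=0)
  d_1[X] = 0*2/5 + 1*13/20 + 0*13/20 = 13/20
  d_1[Y] = 0*1/20 + 1*3/20 + 0*3/10 = 3/20
  d_1[Z] = 0*11/20 + 1*1/5 + 0*1/20 = 1/5
d_1 = (X=13/20, Y=3/20, Z=1/5)
  d_2[X] = 13/20*2/5 + 3/20*13/20 + 1/5*13/20 = 39/80
  d_2[Y] = 13/20*1/20 + 3/20*3/20 + 1/5*3/10 = 23/200
  d_2[Z] = 13/20*11/20 + 3/20*1/5 + 1/5*1/20 = 159/400
d_2 = (X=39/80, Y=23/200, Z=159/400)
  d_3[X] = 39/80*2/5 + 23/200*13/20 + 159/400*13/20 = 169/320
  d_3[Y] = 39/80*1/20 + 23/200*3/20 + 159/400*3/10 = 1287/8000
  d_3[Z] = 39/80*11/20 + 23/200*1/5 + 159/400*1/20 = 311/1000
d_3 = (X=169/320, Y=1287/8000, Z=311/1000)
  d_4[X] = 169/320*2/5 + 1287/8000*13/20 + 311/1000*13/20 = 663/1280
  d_4[Y] = 169/320*1/20 + 1287/8000*3/20 + 311/1000*3/10 = 11507/80000
  d_4[Z] = 169/320*11/20 + 1287/8000*1/5 + 311/1000*1/20 = 54111/160000
d_4 = (X=663/1280, Y=11507/80000, Z=54111/160000)

Answer: 663/1280 11507/80000 54111/160000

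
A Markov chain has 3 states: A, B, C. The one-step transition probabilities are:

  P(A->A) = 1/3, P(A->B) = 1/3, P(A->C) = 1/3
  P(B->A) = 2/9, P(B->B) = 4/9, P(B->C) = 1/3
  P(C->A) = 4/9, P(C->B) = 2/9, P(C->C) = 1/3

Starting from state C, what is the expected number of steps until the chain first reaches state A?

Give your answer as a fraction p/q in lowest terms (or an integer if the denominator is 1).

Let h_i = expected steps to first reach A from state i.
Boundary: h_A = 0.
First-step equations for the other states:
  h_B = 1 + 2/9*h_A + 4/9*h_B + 1/3*h_C
  h_C = 1 + 4/9*h_A + 2/9*h_B + 1/3*h_C

Substituting h_A = 0 and rearranging gives the linear system (I - Q) h = 1:
  [5/9, -1/3] . (h_B, h_C) = 1
  [-2/9, 2/3] . (h_B, h_C) = 1

Solving yields:
  h_B = 27/8
  h_C = 21/8

Starting state is C, so the expected hitting time is h_C = 21/8.

Answer: 21/8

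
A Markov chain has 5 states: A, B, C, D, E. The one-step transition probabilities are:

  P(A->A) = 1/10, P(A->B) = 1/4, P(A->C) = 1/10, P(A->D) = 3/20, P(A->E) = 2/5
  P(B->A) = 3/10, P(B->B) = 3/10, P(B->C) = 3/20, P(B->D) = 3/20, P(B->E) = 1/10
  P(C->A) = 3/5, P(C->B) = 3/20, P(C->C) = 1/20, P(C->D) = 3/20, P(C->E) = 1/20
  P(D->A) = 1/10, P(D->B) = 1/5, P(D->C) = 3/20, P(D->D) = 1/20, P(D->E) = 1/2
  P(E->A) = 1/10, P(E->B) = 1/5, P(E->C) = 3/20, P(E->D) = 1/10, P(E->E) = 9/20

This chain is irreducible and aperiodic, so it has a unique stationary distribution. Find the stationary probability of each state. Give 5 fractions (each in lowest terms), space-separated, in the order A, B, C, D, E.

The stationary distribution satisfies pi = pi * P, i.e.:
  pi_A = 1/10*pi_A + 3/10*pi_B + 3/5*pi_C + 1/10*pi_D + 1/10*pi_E
  pi_B = 1/4*pi_A + 3/10*pi_B + 3/20*pi_C + 1/5*pi_D + 1/5*pi_E
  pi_C = 1/10*pi_A + 3/20*pi_B + 1/20*pi_C + 3/20*pi_D + 3/20*pi_E
  pi_D = 3/20*pi_A + 3/20*pi_B + 3/20*pi_C + 1/20*pi_D + 1/10*pi_E
  pi_E = 2/5*pi_A + 1/10*pi_B + 1/20*pi_C + 1/2*pi_D + 9/20*pi_E
with normalization: pi_A + pi_B + pi_C + pi_D + pi_E = 1.

Using the first 4 balance equations plus normalization, the linear system A*pi = b is:
  [-9/10, 3/10, 3/5, 1/10, 1/10] . pi = 0
  [1/4, -7/10, 3/20, 1/5, 1/5] . pi = 0
  [1/10, 3/20, -19/20, 3/20, 3/20] . pi = 0
  [3/20, 3/20, 3/20, -19/20, 1/10] . pi = 0
  [1, 1, 1, 1, 1] . pi = 1

Solving yields:
  pi_A = 19/91
  pi_B = 227/1001
  pi_C = 127/1001
  pi_D = 855/7007
  pi_E = 201/637

Verification (pi * P):
  19/91*1/10 + 227/1001*3/10 + 127/1001*3/5 + 855/7007*1/10 + 201/637*1/10 = 19/91 = pi_A  (ok)
  19/91*1/4 + 227/1001*3/10 + 127/1001*3/20 + 855/7007*1/5 + 201/637*1/5 = 227/1001 = pi_B  (ok)
  19/91*1/10 + 227/1001*3/20 + 127/1001*1/20 + 855/7007*3/20 + 201/637*3/20 = 127/1001 = pi_C  (ok)
  19/91*3/20 + 227/1001*3/20 + 127/1001*3/20 + 855/7007*1/20 + 201/637*1/10 = 855/7007 = pi_D  (ok)
  19/91*2/5 + 227/1001*1/10 + 127/1001*1/20 + 855/7007*1/2 + 201/637*9/20 = 201/637 = pi_E  (ok)

Answer: 19/91 227/1001 127/1001 855/7007 201/637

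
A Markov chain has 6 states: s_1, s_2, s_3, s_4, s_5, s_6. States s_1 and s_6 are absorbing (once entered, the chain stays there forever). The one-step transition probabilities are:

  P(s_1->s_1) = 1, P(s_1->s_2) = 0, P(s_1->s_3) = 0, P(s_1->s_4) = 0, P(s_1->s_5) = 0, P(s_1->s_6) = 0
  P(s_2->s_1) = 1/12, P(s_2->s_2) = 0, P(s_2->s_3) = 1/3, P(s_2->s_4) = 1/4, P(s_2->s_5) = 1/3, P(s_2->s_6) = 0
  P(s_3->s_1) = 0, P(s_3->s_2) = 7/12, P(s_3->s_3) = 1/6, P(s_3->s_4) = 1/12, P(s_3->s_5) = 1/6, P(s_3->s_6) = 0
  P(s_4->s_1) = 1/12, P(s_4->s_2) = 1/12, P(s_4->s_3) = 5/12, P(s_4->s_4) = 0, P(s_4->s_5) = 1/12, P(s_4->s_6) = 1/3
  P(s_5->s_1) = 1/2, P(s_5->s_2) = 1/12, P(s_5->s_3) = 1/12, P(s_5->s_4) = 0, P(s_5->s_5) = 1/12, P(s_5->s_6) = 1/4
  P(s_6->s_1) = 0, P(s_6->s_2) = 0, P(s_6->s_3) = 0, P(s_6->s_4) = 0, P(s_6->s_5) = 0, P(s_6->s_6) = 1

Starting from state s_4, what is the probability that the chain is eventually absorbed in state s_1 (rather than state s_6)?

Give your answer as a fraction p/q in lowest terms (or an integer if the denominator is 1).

Answer: 479/1085

Derivation:
Let a_i = P(absorbed in s_1 | start in state i).
Boundary conditions: a_s_1 = 1, a_s_6 = 0.
For each transient state i, a_i = sum_j P(i->j) * a_j:
  a_s_2 = 1/12*a_s_1 + 0*a_s_2 + 1/3*a_s_3 + 1/4*a_s_4 + 1/3*a_s_5 + 0*a_s_6
  a_s_3 = 0*a_s_1 + 7/12*a_s_2 + 1/6*a_s_3 + 1/12*a_s_4 + 1/6*a_s_5 + 0*a_s_6
  a_s_4 = 1/12*a_s_1 + 1/12*a_s_2 + 5/12*a_s_3 + 0*a_s_4 + 1/12*a_s_5 + 1/3*a_s_6
  a_s_5 = 1/2*a_s_1 + 1/12*a_s_2 + 1/12*a_s_3 + 0*a_s_4 + 1/12*a_s_5 + 1/4*a_s_6

Substituting a_s_1 = 1 and a_s_6 = 0, rearrange to (I - Q) a = r where r[i] = P(i -> s_1):
  [1, -1/3, -1/4, -1/3] . (a_s_2, a_s_3, a_s_4, a_s_5) = 1/12
  [-7/12, 5/6, -1/12, -1/6] . (a_s_2, a_s_3, a_s_4, a_s_5) = 0
  [-1/12, -5/12, 1, -1/12] . (a_s_2, a_s_3, a_s_4, a_s_5) = 1/12
  [-1/12, -1/12, 0, 11/12] . (a_s_2, a_s_3, a_s_4, a_s_5) = 1/2

Solving yields:
  a_s_2 = 43/70
  a_s_3 = 1051/1736
  a_s_4 = 479/1085
  a_s_5 = 5697/8680

Starting state is s_4, so the absorption probability is a_s_4 = 479/1085.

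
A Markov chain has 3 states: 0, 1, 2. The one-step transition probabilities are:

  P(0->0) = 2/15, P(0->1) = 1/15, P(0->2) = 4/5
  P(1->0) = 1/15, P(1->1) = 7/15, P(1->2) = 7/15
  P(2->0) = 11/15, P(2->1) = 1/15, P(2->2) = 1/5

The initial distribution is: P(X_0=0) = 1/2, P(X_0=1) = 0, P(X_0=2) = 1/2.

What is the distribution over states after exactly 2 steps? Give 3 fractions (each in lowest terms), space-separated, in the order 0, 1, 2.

Answer: 193/450 7/75 43/90

Derivation:
Propagating the distribution step by step (d_{t+1} = d_t * P):
d_0 = (0=1/2, 1=0, 2=1/2)
  d_1[0] = 1/2*2/15 + 0*1/15 + 1/2*11/15 = 13/30
  d_1[1] = 1/2*1/15 + 0*7/15 + 1/2*1/15 = 1/15
  d_1[2] = 1/2*4/5 + 0*7/15 + 1/2*1/5 = 1/2
d_1 = (0=13/30, 1=1/15, 2=1/2)
  d_2[0] = 13/30*2/15 + 1/15*1/15 + 1/2*11/15 = 193/450
  d_2[1] = 13/30*1/15 + 1/15*7/15 + 1/2*1/15 = 7/75
  d_2[2] = 13/30*4/5 + 1/15*7/15 + 1/2*1/5 = 43/90
d_2 = (0=193/450, 1=7/75, 2=43/90)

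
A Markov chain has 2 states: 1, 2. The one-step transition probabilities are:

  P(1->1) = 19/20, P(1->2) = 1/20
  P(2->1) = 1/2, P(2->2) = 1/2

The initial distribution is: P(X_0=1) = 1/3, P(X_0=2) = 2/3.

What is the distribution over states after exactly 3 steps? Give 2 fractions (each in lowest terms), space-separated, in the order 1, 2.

Answer: 6853/8000 1147/8000

Derivation:
Propagating the distribution step by step (d_{t+1} = d_t * P):
d_0 = (1=1/3, 2=2/3)
  d_1[1] = 1/3*19/20 + 2/3*1/2 = 13/20
  d_1[2] = 1/3*1/20 + 2/3*1/2 = 7/20
d_1 = (1=13/20, 2=7/20)
  d_2[1] = 13/20*19/20 + 7/20*1/2 = 317/400
  d_2[2] = 13/20*1/20 + 7/20*1/2 = 83/400
d_2 = (1=317/400, 2=83/400)
  d_3[1] = 317/400*19/20 + 83/400*1/2 = 6853/8000
  d_3[2] = 317/400*1/20 + 83/400*1/2 = 1147/8000
d_3 = (1=6853/8000, 2=1147/8000)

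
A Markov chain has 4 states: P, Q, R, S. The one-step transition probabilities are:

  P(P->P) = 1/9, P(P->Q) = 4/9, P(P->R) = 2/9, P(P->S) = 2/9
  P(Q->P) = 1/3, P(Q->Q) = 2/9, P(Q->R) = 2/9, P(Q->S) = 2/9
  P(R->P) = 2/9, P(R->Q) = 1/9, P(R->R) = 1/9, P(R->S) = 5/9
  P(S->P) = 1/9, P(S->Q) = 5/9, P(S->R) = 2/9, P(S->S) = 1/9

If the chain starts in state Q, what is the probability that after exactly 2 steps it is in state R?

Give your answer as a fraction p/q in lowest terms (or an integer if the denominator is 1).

Answer: 16/81

Derivation:
Computing P^2 by repeated multiplication:
P^1 =
  P: [1/9, 4/9, 2/9, 2/9]
  Q: [1/3, 2/9, 2/9, 2/9]
  R: [2/9, 1/9, 1/9, 5/9]
  S: [1/9, 5/9, 2/9, 1/9]
P^2 =
  P: [19/81, 8/27, 16/81, 22/81]
  Q: [5/27, 28/81, 16/81, 22/81]
  R: [4/27, 4/9, 17/81, 16/81]
  S: [7/27, 7/27, 16/81, 23/81]

(P^2)[Q -> R] = 16/81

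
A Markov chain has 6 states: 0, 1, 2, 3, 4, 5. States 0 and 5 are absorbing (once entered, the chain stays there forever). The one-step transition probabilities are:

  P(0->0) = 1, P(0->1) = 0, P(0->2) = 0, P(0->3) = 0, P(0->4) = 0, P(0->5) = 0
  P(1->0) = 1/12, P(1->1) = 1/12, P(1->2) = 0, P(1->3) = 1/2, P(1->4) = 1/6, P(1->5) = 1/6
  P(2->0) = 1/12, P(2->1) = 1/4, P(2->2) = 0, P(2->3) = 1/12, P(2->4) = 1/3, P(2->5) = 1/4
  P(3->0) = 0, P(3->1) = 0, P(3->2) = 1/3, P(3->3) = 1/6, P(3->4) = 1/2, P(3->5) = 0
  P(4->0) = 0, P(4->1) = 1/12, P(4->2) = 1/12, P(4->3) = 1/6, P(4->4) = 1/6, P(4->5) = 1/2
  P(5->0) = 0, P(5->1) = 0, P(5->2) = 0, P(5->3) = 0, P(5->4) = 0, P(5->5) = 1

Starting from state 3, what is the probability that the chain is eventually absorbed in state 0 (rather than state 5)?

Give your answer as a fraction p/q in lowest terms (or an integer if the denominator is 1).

Answer: 362/4311

Derivation:
Let a_i = P(absorbed in 0 | start in state i).
Boundary conditions: a_0 = 1, a_5 = 0.
For each transient state i, a_i = sum_j P(i->j) * a_j:
  a_1 = 1/12*a_0 + 1/12*a_1 + 0*a_2 + 1/2*a_3 + 1/6*a_4 + 1/6*a_5
  a_2 = 1/12*a_0 + 1/4*a_1 + 0*a_2 + 1/12*a_3 + 1/3*a_4 + 1/4*a_5
  a_3 = 0*a_0 + 0*a_1 + 1/3*a_2 + 1/6*a_3 + 1/2*a_4 + 0*a_5
  a_4 = 0*a_0 + 1/12*a_1 + 1/12*a_2 + 1/6*a_3 + 1/6*a_4 + 1/2*a_5

Substituting a_0 = 1 and a_5 = 0, rearrange to (I - Q) a = r where r[i] = P(i -> 0):
  [11/12, 0, -1/2, -1/6] . (a_1, a_2, a_3, a_4) = 1/12
  [-1/4, 1, -1/12, -1/3] . (a_1, a_2, a_3, a_4) = 1/12
  [0, -1/3, 5/6, -1/2] . (a_1, a_2, a_3, a_4) = 0
  [-1/12, -1/12, -1/6, 5/6] . (a_1, a_2, a_3, a_4) = 0

Solving yields:
  a_1 = 625/4311
  a_2 = 611/4311
  a_3 = 362/4311
  a_4 = 196/4311

Starting state is 3, so the absorption probability is a_3 = 362/4311.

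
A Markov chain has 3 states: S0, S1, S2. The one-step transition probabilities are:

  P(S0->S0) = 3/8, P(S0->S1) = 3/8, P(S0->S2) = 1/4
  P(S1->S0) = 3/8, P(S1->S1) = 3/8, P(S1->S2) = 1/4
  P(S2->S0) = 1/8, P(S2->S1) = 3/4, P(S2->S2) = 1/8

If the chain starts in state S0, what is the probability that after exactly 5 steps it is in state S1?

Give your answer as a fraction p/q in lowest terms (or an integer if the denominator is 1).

Computing P^5 by repeated multiplication:
P^1 =
  S0: [3/8, 3/8, 1/4]
  S1: [3/8, 3/8, 1/4]
  S2: [1/8, 3/4, 1/8]
P^2 =
  S0: [5/16, 15/32, 7/32]
  S1: [5/16, 15/32, 7/32]
  S2: [11/32, 27/64, 15/64]
P^3 =
  S0: [41/128, 117/256, 57/256]
  S1: [41/128, 117/256, 57/256]
  S2: [81/256, 237/512, 113/512]
P^4 =
  S0: [327/1024, 939/2048, 455/2048]
  S1: [327/1024, 939/2048, 455/2048]
  S2: [655/2048, 1875/4096, 911/4096]
P^5 =
  S0: [2617/8192, 7509/16384, 3641/16384]
  S1: [2617/8192, 7509/16384, 3641/16384]
  S2: [5233/16384, 15021/32768, 7281/32768]

(P^5)[S0 -> S1] = 7509/16384

Answer: 7509/16384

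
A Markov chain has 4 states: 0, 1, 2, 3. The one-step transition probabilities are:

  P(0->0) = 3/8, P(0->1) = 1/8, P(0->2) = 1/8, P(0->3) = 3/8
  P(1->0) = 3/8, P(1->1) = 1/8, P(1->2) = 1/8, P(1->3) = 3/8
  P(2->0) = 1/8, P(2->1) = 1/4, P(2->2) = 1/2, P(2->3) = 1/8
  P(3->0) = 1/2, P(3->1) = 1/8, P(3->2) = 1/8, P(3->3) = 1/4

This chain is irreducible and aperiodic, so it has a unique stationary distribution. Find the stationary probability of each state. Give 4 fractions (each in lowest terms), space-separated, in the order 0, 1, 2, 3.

The stationary distribution satisfies pi = pi * P, i.e.:
  pi_0 = 3/8*pi_0 + 3/8*pi_1 + 1/8*pi_2 + 1/2*pi_3
  pi_1 = 1/8*pi_0 + 1/8*pi_1 + 1/4*pi_2 + 1/8*pi_3
  pi_2 = 1/8*pi_0 + 1/8*pi_1 + 1/2*pi_2 + 1/8*pi_3
  pi_3 = 3/8*pi_0 + 3/8*pi_1 + 1/8*pi_2 + 1/4*pi_3
with normalization: pi_0 + pi_1 + pi_2 + pi_3 = 1.

Using the first 3 balance equations plus normalization, the linear system A*pi = b is:
  [-5/8, 3/8, 1/8, 1/2] . pi = 0
  [1/8, -7/8, 1/4, 1/8] . pi = 0
  [1/8, 1/8, -1/2, 1/8] . pi = 0
  [1, 1, 1, 1] . pi = 1

Solving yields:
  pi_0 = 13/36
  pi_1 = 3/20
  pi_2 = 1/5
  pi_3 = 13/45

Verification (pi * P):
  13/36*3/8 + 3/20*3/8 + 1/5*1/8 + 13/45*1/2 = 13/36 = pi_0  (ok)
  13/36*1/8 + 3/20*1/8 + 1/5*1/4 + 13/45*1/8 = 3/20 = pi_1  (ok)
  13/36*1/8 + 3/20*1/8 + 1/5*1/2 + 13/45*1/8 = 1/5 = pi_2  (ok)
  13/36*3/8 + 3/20*3/8 + 1/5*1/8 + 13/45*1/4 = 13/45 = pi_3  (ok)

Answer: 13/36 3/20 1/5 13/45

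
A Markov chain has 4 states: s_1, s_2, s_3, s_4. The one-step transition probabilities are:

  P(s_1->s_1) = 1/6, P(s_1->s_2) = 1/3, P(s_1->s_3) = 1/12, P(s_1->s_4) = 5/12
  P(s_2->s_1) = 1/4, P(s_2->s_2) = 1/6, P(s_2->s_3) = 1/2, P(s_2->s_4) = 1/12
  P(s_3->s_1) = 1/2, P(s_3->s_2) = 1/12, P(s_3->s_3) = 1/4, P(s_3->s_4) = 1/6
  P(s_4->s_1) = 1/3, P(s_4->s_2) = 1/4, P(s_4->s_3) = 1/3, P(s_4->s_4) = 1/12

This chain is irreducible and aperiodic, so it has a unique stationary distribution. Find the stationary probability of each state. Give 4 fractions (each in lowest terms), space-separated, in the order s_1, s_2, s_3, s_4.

Answer: 777/2515 536/2515 677/2515 105/503

Derivation:
The stationary distribution satisfies pi = pi * P, i.e.:
  pi_s_1 = 1/6*pi_s_1 + 1/4*pi_s_2 + 1/2*pi_s_3 + 1/3*pi_s_4
  pi_s_2 = 1/3*pi_s_1 + 1/6*pi_s_2 + 1/12*pi_s_3 + 1/4*pi_s_4
  pi_s_3 = 1/12*pi_s_1 + 1/2*pi_s_2 + 1/4*pi_s_3 + 1/3*pi_s_4
  pi_s_4 = 5/12*pi_s_1 + 1/12*pi_s_2 + 1/6*pi_s_3 + 1/12*pi_s_4
with normalization: pi_s_1 + pi_s_2 + pi_s_3 + pi_s_4 = 1.

Using the first 3 balance equations plus normalization, the linear system A*pi = b is:
  [-5/6, 1/4, 1/2, 1/3] . pi = 0
  [1/3, -5/6, 1/12, 1/4] . pi = 0
  [1/12, 1/2, -3/4, 1/3] . pi = 0
  [1, 1, 1, 1] . pi = 1

Solving yields:
  pi_s_1 = 777/2515
  pi_s_2 = 536/2515
  pi_s_3 = 677/2515
  pi_s_4 = 105/503

Verification (pi * P):
  777/2515*1/6 + 536/2515*1/4 + 677/2515*1/2 + 105/503*1/3 = 777/2515 = pi_s_1  (ok)
  777/2515*1/3 + 536/2515*1/6 + 677/2515*1/12 + 105/503*1/4 = 536/2515 = pi_s_2  (ok)
  777/2515*1/12 + 536/2515*1/2 + 677/2515*1/4 + 105/503*1/3 = 677/2515 = pi_s_3  (ok)
  777/2515*5/12 + 536/2515*1/12 + 677/2515*1/6 + 105/503*1/12 = 105/503 = pi_s_4  (ok)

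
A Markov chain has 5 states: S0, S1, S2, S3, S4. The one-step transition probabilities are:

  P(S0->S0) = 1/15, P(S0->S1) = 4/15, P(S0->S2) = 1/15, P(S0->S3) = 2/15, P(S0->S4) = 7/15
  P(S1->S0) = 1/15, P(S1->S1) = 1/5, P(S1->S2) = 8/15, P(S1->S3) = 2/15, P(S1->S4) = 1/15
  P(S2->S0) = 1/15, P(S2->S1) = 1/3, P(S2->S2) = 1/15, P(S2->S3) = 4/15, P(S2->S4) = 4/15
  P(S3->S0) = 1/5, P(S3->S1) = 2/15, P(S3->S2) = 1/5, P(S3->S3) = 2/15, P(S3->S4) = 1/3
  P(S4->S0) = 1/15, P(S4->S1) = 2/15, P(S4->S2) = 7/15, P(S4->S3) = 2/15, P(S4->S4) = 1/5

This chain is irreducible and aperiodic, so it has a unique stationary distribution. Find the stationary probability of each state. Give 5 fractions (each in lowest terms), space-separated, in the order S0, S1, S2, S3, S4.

Answer: 6041/67483 14631/67483 19262/67483 11566/67483 15983/67483

Derivation:
The stationary distribution satisfies pi = pi * P, i.e.:
  pi_S0 = 1/15*pi_S0 + 1/15*pi_S1 + 1/15*pi_S2 + 1/5*pi_S3 + 1/15*pi_S4
  pi_S1 = 4/15*pi_S0 + 1/5*pi_S1 + 1/3*pi_S2 + 2/15*pi_S3 + 2/15*pi_S4
  pi_S2 = 1/15*pi_S0 + 8/15*pi_S1 + 1/15*pi_S2 + 1/5*pi_S3 + 7/15*pi_S4
  pi_S3 = 2/15*pi_S0 + 2/15*pi_S1 + 4/15*pi_S2 + 2/15*pi_S3 + 2/15*pi_S4
  pi_S4 = 7/15*pi_S0 + 1/15*pi_S1 + 4/15*pi_S2 + 1/3*pi_S3 + 1/5*pi_S4
with normalization: pi_S0 + pi_S1 + pi_S2 + pi_S3 + pi_S4 = 1.

Using the first 4 balance equations plus normalization, the linear system A*pi = b is:
  [-14/15, 1/15, 1/15, 1/5, 1/15] . pi = 0
  [4/15, -4/5, 1/3, 2/15, 2/15] . pi = 0
  [1/15, 8/15, -14/15, 1/5, 7/15] . pi = 0
  [2/15, 2/15, 4/15, -13/15, 2/15] . pi = 0
  [1, 1, 1, 1, 1] . pi = 1

Solving yields:
  pi_S0 = 6041/67483
  pi_S1 = 14631/67483
  pi_S2 = 19262/67483
  pi_S3 = 11566/67483
  pi_S4 = 15983/67483

Verification (pi * P):
  6041/67483*1/15 + 14631/67483*1/15 + 19262/67483*1/15 + 11566/67483*1/5 + 15983/67483*1/15 = 6041/67483 = pi_S0  (ok)
  6041/67483*4/15 + 14631/67483*1/5 + 19262/67483*1/3 + 11566/67483*2/15 + 15983/67483*2/15 = 14631/67483 = pi_S1  (ok)
  6041/67483*1/15 + 14631/67483*8/15 + 19262/67483*1/15 + 11566/67483*1/5 + 15983/67483*7/15 = 19262/67483 = pi_S2  (ok)
  6041/67483*2/15 + 14631/67483*2/15 + 19262/67483*4/15 + 11566/67483*2/15 + 15983/67483*2/15 = 11566/67483 = pi_S3  (ok)
  6041/67483*7/15 + 14631/67483*1/15 + 19262/67483*4/15 + 11566/67483*1/3 + 15983/67483*1/5 = 15983/67483 = pi_S4  (ok)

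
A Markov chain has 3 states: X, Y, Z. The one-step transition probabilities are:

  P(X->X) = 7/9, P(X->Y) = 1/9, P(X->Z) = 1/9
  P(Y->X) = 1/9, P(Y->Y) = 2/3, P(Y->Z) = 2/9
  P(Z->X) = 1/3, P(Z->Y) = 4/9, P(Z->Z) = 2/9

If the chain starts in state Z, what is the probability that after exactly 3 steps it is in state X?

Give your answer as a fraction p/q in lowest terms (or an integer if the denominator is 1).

Answer: 11/27

Derivation:
Computing P^3 by repeated multiplication:
P^1 =
  X: [7/9, 1/9, 1/9]
  Y: [1/9, 2/3, 2/9]
  Z: [1/3, 4/9, 2/9]
P^2 =
  X: [53/81, 17/81, 11/81]
  Y: [19/81, 5/9, 17/81]
  Z: [31/81, 35/81, 5/27]
P^3 =
  X: [421/729, 199/729, 109/729]
  Y: [229/729, 119/243, 143/729]
  Z: [11/27, 301/729, 131/729]

(P^3)[Z -> X] = 11/27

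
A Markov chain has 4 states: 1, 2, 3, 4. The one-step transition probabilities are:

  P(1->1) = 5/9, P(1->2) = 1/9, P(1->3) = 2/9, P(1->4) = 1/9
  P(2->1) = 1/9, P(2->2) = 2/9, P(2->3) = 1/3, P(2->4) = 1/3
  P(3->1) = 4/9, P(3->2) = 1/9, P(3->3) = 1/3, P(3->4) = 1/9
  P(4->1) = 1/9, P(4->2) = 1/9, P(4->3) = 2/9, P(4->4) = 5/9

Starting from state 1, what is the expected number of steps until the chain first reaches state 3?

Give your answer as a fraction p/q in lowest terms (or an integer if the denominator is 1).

Let h_i = expected steps to first reach 3 from state i.
Boundary: h_3 = 0.
First-step equations for the other states:
  h_1 = 1 + 5/9*h_1 + 1/9*h_2 + 2/9*h_3 + 1/9*h_4
  h_2 = 1 + 1/9*h_1 + 2/9*h_2 + 1/3*h_3 + 1/3*h_4
  h_4 = 1 + 1/9*h_1 + 1/9*h_2 + 2/9*h_3 + 5/9*h_4

Substituting h_3 = 0 and rearranging gives the linear system (I - Q) h = 1:
  [4/9, -1/9, -1/9] . (h_1, h_2, h_4) = 1
  [-1/9, 7/9, -1/3] . (h_1, h_2, h_4) = 1
  [-1/9, -1/9, 4/9] . (h_1, h_2, h_4) = 1

Solving yields:
  h_1 = 72/17
  h_2 = 63/17
  h_4 = 72/17

Starting state is 1, so the expected hitting time is h_1 = 72/17.

Answer: 72/17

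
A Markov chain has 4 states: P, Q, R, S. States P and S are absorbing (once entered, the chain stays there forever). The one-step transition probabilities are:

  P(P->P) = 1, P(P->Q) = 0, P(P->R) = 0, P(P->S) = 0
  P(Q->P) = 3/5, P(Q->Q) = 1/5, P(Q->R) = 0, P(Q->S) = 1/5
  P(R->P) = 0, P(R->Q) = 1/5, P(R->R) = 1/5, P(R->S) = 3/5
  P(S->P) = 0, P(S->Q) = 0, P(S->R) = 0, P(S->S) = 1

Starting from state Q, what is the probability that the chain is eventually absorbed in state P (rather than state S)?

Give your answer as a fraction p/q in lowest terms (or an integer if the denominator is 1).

Answer: 3/4

Derivation:
Let a_i = P(absorbed in P | start in state i).
Boundary conditions: a_P = 1, a_S = 0.
For each transient state i, a_i = sum_j P(i->j) * a_j:
  a_Q = 3/5*a_P + 1/5*a_Q + 0*a_R + 1/5*a_S
  a_R = 0*a_P + 1/5*a_Q + 1/5*a_R + 3/5*a_S

Substituting a_P = 1 and a_S = 0, rearrange to (I - Q) a = r where r[i] = P(i -> P):
  [4/5, 0] . (a_Q, a_R) = 3/5
  [-1/5, 4/5] . (a_Q, a_R) = 0

Solving yields:
  a_Q = 3/4
  a_R = 3/16

Starting state is Q, so the absorption probability is a_Q = 3/4.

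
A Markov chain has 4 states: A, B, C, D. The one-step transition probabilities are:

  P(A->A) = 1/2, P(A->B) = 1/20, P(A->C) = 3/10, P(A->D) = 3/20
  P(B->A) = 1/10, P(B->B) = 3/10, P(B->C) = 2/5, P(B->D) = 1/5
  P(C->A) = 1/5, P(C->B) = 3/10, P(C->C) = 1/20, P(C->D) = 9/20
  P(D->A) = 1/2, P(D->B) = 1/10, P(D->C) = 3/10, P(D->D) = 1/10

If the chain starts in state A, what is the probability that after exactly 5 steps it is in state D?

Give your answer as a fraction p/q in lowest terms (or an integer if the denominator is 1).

Computing P^5 by repeated multiplication:
P^1 =
  A: [1/2, 1/20, 3/10, 3/20]
  B: [1/10, 3/10, 2/5, 1/5]
  C: [1/5, 3/10, 1/20, 9/20]
  D: [1/2, 1/10, 3/10, 1/10]
P^2 =
  A: [39/100, 29/200, 23/100, 47/200]
  B: [13/50, 47/200, 23/100, 11/40]
  C: [73/200, 4/25, 127/400, 63/400]
  D: [37/100, 31/200, 47/200, 6/25]
P^3 =
  A: [373/1000, 311/2000, 257/1000, 429/2000]
  B: [337/1000, 9/50, 133/500, 217/1000]
  C: [1363/4000, 709/4000, 1893/8000, 1963/8000]
  D: [147/400, 319/2000, 1027/4000, 173/800]
P^4 =
  A: [3607/10000, 3277/20000, 2513/10000, 4483/20000]
  B: [1741/5000, 3447/20000, 503/2000, 4559/20000]
  C: [28649/80000, 13259/80000, 41371/160000, 34813/160000]
  D: [14367/40000, 1319/8000, 20141/80000, 3587/16000]
P^5 =
  A: [35907/100000, 32999/200000, 6339/25000, 1779/8000]
  B: [35561/100000, 523/3125, 6359/25000, 22267/100000]
  C: [113963/320000, 267129/1600000, 806181/3200000, 719931/3200000]
  D: [286817/800000, 26459/160000, 16227/64000, 356101/1600000]

(P^5)[A -> D] = 1779/8000

Answer: 1779/8000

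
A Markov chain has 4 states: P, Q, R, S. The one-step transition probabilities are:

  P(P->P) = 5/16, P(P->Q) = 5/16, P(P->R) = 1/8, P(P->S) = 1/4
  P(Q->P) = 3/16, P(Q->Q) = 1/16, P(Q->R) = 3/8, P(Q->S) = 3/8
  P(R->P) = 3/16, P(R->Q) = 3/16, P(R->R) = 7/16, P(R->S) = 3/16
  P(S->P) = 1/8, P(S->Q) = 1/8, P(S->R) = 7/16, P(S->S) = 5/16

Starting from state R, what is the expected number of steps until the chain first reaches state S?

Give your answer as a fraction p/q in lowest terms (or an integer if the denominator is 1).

Answer: 224/53

Derivation:
Let h_i = expected steps to first reach S from state i.
Boundary: h_S = 0.
First-step equations for the other states:
  h_P = 1 + 5/16*h_P + 5/16*h_Q + 1/8*h_R + 1/4*h_S
  h_Q = 1 + 3/16*h_P + 1/16*h_Q + 3/8*h_R + 3/8*h_S
  h_R = 1 + 3/16*h_P + 3/16*h_Q + 7/16*h_R + 3/16*h_S

Substituting h_S = 0 and rearranging gives the linear system (I - Q) h = 1:
  [11/16, -5/16, -1/8] . (h_P, h_Q, h_R) = 1
  [-3/16, 15/16, -3/8] . (h_P, h_Q, h_R) = 1
  [-3/16, -3/16, 9/16] . (h_P, h_Q, h_R) = 1

Solving yields:
  h_P = 608/159
  h_Q = 560/159
  h_R = 224/53

Starting state is R, so the expected hitting time is h_R = 224/53.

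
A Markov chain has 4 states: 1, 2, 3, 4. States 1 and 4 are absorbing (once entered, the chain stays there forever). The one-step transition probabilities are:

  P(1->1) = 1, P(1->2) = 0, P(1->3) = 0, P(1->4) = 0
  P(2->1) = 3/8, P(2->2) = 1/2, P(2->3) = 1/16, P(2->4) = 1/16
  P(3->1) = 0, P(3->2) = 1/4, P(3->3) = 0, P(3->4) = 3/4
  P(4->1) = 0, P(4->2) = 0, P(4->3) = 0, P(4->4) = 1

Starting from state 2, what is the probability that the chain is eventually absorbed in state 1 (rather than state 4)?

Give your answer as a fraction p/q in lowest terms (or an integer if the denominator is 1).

Let a_i = P(absorbed in 1 | start in state i).
Boundary conditions: a_1 = 1, a_4 = 0.
For each transient state i, a_i = sum_j P(i->j) * a_j:
  a_2 = 3/8*a_1 + 1/2*a_2 + 1/16*a_3 + 1/16*a_4
  a_3 = 0*a_1 + 1/4*a_2 + 0*a_3 + 3/4*a_4

Substituting a_1 = 1 and a_4 = 0, rearrange to (I - Q) a = r where r[i] = P(i -> 1):
  [1/2, -1/16] . (a_2, a_3) = 3/8
  [-1/4, 1] . (a_2, a_3) = 0

Solving yields:
  a_2 = 24/31
  a_3 = 6/31

Starting state is 2, so the absorption probability is a_2 = 24/31.

Answer: 24/31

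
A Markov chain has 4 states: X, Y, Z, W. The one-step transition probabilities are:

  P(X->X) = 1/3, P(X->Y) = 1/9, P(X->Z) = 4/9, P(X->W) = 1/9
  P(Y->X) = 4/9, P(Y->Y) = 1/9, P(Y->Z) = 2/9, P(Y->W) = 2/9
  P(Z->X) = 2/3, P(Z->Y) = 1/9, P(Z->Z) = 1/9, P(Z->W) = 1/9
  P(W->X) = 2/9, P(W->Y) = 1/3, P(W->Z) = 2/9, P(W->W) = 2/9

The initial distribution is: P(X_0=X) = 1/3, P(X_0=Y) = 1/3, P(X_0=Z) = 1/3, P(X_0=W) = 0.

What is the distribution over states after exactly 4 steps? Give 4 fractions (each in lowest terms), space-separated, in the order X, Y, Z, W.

Answer: 8405/19683 937/6561 5657/19683 2810/19683

Derivation:
Propagating the distribution step by step (d_{t+1} = d_t * P):
d_0 = (X=1/3, Y=1/3, Z=1/3, W=0)
  d_1[X] = 1/3*1/3 + 1/3*4/9 + 1/3*2/3 + 0*2/9 = 13/27
  d_1[Y] = 1/3*1/9 + 1/3*1/9 + 1/3*1/9 + 0*1/3 = 1/9
  d_1[Z] = 1/3*4/9 + 1/3*2/9 + 1/3*1/9 + 0*2/9 = 7/27
  d_1[W] = 1/3*1/9 + 1/3*2/9 + 1/3*1/9 + 0*2/9 = 4/27
d_1 = (X=13/27, Y=1/9, Z=7/27, W=4/27)
  d_2[X] = 13/27*1/3 + 1/9*4/9 + 7/27*2/3 + 4/27*2/9 = 101/243
  d_2[Y] = 13/27*1/9 + 1/9*1/9 + 7/27*1/9 + 4/27*1/3 = 35/243
  d_2[Z] = 13/27*4/9 + 1/9*2/9 + 7/27*1/9 + 4/27*2/9 = 73/243
  d_2[W] = 13/27*1/9 + 1/9*2/9 + 7/27*1/9 + 4/27*2/9 = 34/243
d_2 = (X=101/243, Y=35/243, Z=73/243, W=34/243)
  d_3[X] = 101/243*1/3 + 35/243*4/9 + 73/243*2/3 + 34/243*2/9 = 949/2187
  d_3[Y] = 101/243*1/9 + 35/243*1/9 + 73/243*1/9 + 34/243*1/3 = 311/2187
  d_3[Z] = 101/243*4/9 + 35/243*2/9 + 73/243*1/9 + 34/243*2/9 = 205/729
  d_3[W] = 101/243*1/9 + 35/243*2/9 + 73/243*1/9 + 34/243*2/9 = 104/729
d_3 = (X=949/2187, Y=311/2187, Z=205/729, W=104/729)
  d_4[X] = 949/2187*1/3 + 311/2187*4/9 + 205/729*2/3 + 104/729*2/9 = 8405/19683
  d_4[Y] = 949/2187*1/9 + 311/2187*1/9 + 205/729*1/9 + 104/729*1/3 = 937/6561
  d_4[Z] = 949/2187*4/9 + 311/2187*2/9 + 205/729*1/9 + 104/729*2/9 = 5657/19683
  d_4[W] = 949/2187*1/9 + 311/2187*2/9 + 205/729*1/9 + 104/729*2/9 = 2810/19683
d_4 = (X=8405/19683, Y=937/6561, Z=5657/19683, W=2810/19683)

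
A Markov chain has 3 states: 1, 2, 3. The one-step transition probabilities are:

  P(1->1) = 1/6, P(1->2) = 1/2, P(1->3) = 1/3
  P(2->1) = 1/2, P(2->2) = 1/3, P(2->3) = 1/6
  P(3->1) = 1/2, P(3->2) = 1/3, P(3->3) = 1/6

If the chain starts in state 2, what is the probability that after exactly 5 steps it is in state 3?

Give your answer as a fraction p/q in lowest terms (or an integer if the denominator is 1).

Answer: 37/162

Derivation:
Computing P^5 by repeated multiplication:
P^1 =
  1: [1/6, 1/2, 1/3]
  2: [1/2, 1/3, 1/6]
  3: [1/2, 1/3, 1/6]
P^2 =
  1: [4/9, 13/36, 7/36]
  2: [1/3, 5/12, 1/4]
  3: [1/3, 5/12, 1/4]
P^3 =
  1: [19/54, 11/27, 13/54]
  2: [7/18, 7/18, 2/9]
  3: [7/18, 7/18, 2/9]
P^4 =
  1: [31/81, 127/324, 73/324]
  2: [10/27, 43/108, 25/108]
  3: [10/27, 43/108, 25/108]
P^5 =
  1: [181/486, 193/486, 56/243]
  2: [61/162, 32/81, 37/162]
  3: [61/162, 32/81, 37/162]

(P^5)[2 -> 3] = 37/162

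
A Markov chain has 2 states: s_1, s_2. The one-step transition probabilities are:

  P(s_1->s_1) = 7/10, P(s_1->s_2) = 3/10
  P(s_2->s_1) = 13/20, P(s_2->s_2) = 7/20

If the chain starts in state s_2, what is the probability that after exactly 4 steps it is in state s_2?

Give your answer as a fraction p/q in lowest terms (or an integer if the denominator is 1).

Answer: 50527/160000

Derivation:
Computing P^4 by repeated multiplication:
P^1 =
  s_1: [7/10, 3/10]
  s_2: [13/20, 7/20]
P^2 =
  s_1: [137/200, 63/200]
  s_2: [273/400, 127/400]
P^3 =
  s_1: [2737/4000, 1263/4000]
  s_2: [5473/8000, 2527/8000]
P^4 =
  s_1: [54737/80000, 25263/80000]
  s_2: [109473/160000, 50527/160000]

(P^4)[s_2 -> s_2] = 50527/160000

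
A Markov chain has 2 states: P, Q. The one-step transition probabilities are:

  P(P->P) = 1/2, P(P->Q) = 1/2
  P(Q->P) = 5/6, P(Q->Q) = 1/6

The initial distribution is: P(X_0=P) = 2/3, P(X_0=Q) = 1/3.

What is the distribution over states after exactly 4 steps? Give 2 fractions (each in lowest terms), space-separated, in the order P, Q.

Propagating the distribution step by step (d_{t+1} = d_t * P):
d_0 = (P=2/3, Q=1/3)
  d_1[P] = 2/3*1/2 + 1/3*5/6 = 11/18
  d_1[Q] = 2/3*1/2 + 1/3*1/6 = 7/18
d_1 = (P=11/18, Q=7/18)
  d_2[P] = 11/18*1/2 + 7/18*5/6 = 17/27
  d_2[Q] = 11/18*1/2 + 7/18*1/6 = 10/27
d_2 = (P=17/27, Q=10/27)
  d_3[P] = 17/27*1/2 + 10/27*5/6 = 101/162
  d_3[Q] = 17/27*1/2 + 10/27*1/6 = 61/162
d_3 = (P=101/162, Q=61/162)
  d_4[P] = 101/162*1/2 + 61/162*5/6 = 152/243
  d_4[Q] = 101/162*1/2 + 61/162*1/6 = 91/243
d_4 = (P=152/243, Q=91/243)

Answer: 152/243 91/243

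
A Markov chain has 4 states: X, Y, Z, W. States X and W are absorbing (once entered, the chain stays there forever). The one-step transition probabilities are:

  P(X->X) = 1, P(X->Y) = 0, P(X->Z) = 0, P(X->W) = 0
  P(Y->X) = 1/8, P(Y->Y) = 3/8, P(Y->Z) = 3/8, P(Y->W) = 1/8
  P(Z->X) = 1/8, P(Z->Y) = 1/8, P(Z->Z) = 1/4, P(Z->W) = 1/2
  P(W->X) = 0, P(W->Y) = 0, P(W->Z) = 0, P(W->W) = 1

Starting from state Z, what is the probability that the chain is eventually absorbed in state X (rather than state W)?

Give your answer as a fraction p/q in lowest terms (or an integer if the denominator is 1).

Let a_i = P(absorbed in X | start in state i).
Boundary conditions: a_X = 1, a_W = 0.
For each transient state i, a_i = sum_j P(i->j) * a_j:
  a_Y = 1/8*a_X + 3/8*a_Y + 3/8*a_Z + 1/8*a_W
  a_Z = 1/8*a_X + 1/8*a_Y + 1/4*a_Z + 1/2*a_W

Substituting a_X = 1 and a_W = 0, rearrange to (I - Q) a = r where r[i] = P(i -> X):
  [5/8, -3/8] . (a_Y, a_Z) = 1/8
  [-1/8, 3/4] . (a_Y, a_Z) = 1/8

Solving yields:
  a_Y = 1/3
  a_Z = 2/9

Starting state is Z, so the absorption probability is a_Z = 2/9.

Answer: 2/9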